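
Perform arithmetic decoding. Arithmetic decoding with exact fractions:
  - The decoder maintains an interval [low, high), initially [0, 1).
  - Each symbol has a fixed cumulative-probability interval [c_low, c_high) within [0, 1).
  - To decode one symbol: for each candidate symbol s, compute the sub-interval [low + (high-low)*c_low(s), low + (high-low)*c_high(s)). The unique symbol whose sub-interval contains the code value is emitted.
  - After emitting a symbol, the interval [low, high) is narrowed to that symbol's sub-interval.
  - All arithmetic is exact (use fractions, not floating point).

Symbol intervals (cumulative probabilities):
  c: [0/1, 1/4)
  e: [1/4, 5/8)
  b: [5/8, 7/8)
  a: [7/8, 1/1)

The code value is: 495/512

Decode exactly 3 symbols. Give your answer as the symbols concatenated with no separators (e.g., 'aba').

Step 1: interval [0/1, 1/1), width = 1/1 - 0/1 = 1/1
  'c': [0/1 + 1/1*0/1, 0/1 + 1/1*1/4) = [0/1, 1/4)
  'e': [0/1 + 1/1*1/4, 0/1 + 1/1*5/8) = [1/4, 5/8)
  'b': [0/1 + 1/1*5/8, 0/1 + 1/1*7/8) = [5/8, 7/8)
  'a': [0/1 + 1/1*7/8, 0/1 + 1/1*1/1) = [7/8, 1/1) <- contains code 495/512
  emit 'a', narrow to [7/8, 1/1)
Step 2: interval [7/8, 1/1), width = 1/1 - 7/8 = 1/8
  'c': [7/8 + 1/8*0/1, 7/8 + 1/8*1/4) = [7/8, 29/32)
  'e': [7/8 + 1/8*1/4, 7/8 + 1/8*5/8) = [29/32, 61/64)
  'b': [7/8 + 1/8*5/8, 7/8 + 1/8*7/8) = [61/64, 63/64) <- contains code 495/512
  'a': [7/8 + 1/8*7/8, 7/8 + 1/8*1/1) = [63/64, 1/1)
  emit 'b', narrow to [61/64, 63/64)
Step 3: interval [61/64, 63/64), width = 63/64 - 61/64 = 1/32
  'c': [61/64 + 1/32*0/1, 61/64 + 1/32*1/4) = [61/64, 123/128)
  'e': [61/64 + 1/32*1/4, 61/64 + 1/32*5/8) = [123/128, 249/256) <- contains code 495/512
  'b': [61/64 + 1/32*5/8, 61/64 + 1/32*7/8) = [249/256, 251/256)
  'a': [61/64 + 1/32*7/8, 61/64 + 1/32*1/1) = [251/256, 63/64)
  emit 'e', narrow to [123/128, 249/256)

Answer: abe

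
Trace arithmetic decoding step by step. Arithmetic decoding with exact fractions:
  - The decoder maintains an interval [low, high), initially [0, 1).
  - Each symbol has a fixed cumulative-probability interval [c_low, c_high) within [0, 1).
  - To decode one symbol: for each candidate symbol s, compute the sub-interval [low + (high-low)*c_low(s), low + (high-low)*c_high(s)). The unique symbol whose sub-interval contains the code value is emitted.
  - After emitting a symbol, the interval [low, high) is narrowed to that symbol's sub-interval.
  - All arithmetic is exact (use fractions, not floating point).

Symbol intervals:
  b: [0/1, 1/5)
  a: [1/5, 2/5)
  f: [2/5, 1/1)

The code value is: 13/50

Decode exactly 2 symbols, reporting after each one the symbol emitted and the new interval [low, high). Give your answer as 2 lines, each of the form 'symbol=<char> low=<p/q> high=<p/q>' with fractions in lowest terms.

Step 1: interval [0/1, 1/1), width = 1/1 - 0/1 = 1/1
  'b': [0/1 + 1/1*0/1, 0/1 + 1/1*1/5) = [0/1, 1/5)
  'a': [0/1 + 1/1*1/5, 0/1 + 1/1*2/5) = [1/5, 2/5) <- contains code 13/50
  'f': [0/1 + 1/1*2/5, 0/1 + 1/1*1/1) = [2/5, 1/1)
  emit 'a', narrow to [1/5, 2/5)
Step 2: interval [1/5, 2/5), width = 2/5 - 1/5 = 1/5
  'b': [1/5 + 1/5*0/1, 1/5 + 1/5*1/5) = [1/5, 6/25)
  'a': [1/5 + 1/5*1/5, 1/5 + 1/5*2/5) = [6/25, 7/25) <- contains code 13/50
  'f': [1/5 + 1/5*2/5, 1/5 + 1/5*1/1) = [7/25, 2/5)
  emit 'a', narrow to [6/25, 7/25)

Answer: symbol=a low=1/5 high=2/5
symbol=a low=6/25 high=7/25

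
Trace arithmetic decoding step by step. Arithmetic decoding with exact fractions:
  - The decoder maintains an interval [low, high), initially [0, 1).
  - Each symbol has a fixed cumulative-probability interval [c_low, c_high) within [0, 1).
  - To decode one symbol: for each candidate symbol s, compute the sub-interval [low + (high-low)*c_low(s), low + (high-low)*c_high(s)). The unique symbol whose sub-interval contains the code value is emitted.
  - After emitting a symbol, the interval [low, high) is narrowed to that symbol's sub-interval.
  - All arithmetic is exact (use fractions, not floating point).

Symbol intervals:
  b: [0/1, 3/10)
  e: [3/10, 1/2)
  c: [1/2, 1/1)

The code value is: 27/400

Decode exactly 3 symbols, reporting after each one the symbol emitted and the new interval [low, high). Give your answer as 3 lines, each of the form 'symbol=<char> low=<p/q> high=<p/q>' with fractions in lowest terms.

Step 1: interval [0/1, 1/1), width = 1/1 - 0/1 = 1/1
  'b': [0/1 + 1/1*0/1, 0/1 + 1/1*3/10) = [0/1, 3/10) <- contains code 27/400
  'e': [0/1 + 1/1*3/10, 0/1 + 1/1*1/2) = [3/10, 1/2)
  'c': [0/1 + 1/1*1/2, 0/1 + 1/1*1/1) = [1/2, 1/1)
  emit 'b', narrow to [0/1, 3/10)
Step 2: interval [0/1, 3/10), width = 3/10 - 0/1 = 3/10
  'b': [0/1 + 3/10*0/1, 0/1 + 3/10*3/10) = [0/1, 9/100) <- contains code 27/400
  'e': [0/1 + 3/10*3/10, 0/1 + 3/10*1/2) = [9/100, 3/20)
  'c': [0/1 + 3/10*1/2, 0/1 + 3/10*1/1) = [3/20, 3/10)
  emit 'b', narrow to [0/1, 9/100)
Step 3: interval [0/1, 9/100), width = 9/100 - 0/1 = 9/100
  'b': [0/1 + 9/100*0/1, 0/1 + 9/100*3/10) = [0/1, 27/1000)
  'e': [0/1 + 9/100*3/10, 0/1 + 9/100*1/2) = [27/1000, 9/200)
  'c': [0/1 + 9/100*1/2, 0/1 + 9/100*1/1) = [9/200, 9/100) <- contains code 27/400
  emit 'c', narrow to [9/200, 9/100)

Answer: symbol=b low=0/1 high=3/10
symbol=b low=0/1 high=9/100
symbol=c low=9/200 high=9/100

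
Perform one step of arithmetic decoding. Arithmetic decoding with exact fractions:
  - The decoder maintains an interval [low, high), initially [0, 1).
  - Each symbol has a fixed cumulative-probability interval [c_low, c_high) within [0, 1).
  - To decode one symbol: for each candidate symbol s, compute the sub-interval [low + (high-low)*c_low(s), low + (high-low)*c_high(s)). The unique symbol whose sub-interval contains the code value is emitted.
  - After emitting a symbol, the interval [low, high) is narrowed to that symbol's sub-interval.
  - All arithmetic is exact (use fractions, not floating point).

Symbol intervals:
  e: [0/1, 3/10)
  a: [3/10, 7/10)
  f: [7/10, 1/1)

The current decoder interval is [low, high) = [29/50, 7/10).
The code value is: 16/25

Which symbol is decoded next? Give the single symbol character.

Answer: a

Derivation:
Interval width = high − low = 7/10 − 29/50 = 3/25
Scaled code = (code − low) / width = (16/25 − 29/50) / 3/25 = 1/2
  e: [0/1, 3/10) 
  a: [3/10, 7/10) ← scaled code falls here ✓
  f: [7/10, 1/1) 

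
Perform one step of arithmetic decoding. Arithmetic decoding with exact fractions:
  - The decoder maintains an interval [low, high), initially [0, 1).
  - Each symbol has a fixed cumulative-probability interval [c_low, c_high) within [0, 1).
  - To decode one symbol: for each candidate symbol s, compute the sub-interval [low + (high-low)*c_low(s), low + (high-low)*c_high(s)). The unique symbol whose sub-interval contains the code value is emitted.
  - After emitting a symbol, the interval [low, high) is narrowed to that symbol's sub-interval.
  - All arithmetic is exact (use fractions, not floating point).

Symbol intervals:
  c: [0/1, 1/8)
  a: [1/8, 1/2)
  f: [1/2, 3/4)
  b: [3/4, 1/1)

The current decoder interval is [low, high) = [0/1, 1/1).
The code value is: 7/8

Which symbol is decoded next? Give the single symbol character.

Interval width = high − low = 1/1 − 0/1 = 1/1
Scaled code = (code − low) / width = (7/8 − 0/1) / 1/1 = 7/8
  c: [0/1, 1/8) 
  a: [1/8, 1/2) 
  f: [1/2, 3/4) 
  b: [3/4, 1/1) ← scaled code falls here ✓

Answer: b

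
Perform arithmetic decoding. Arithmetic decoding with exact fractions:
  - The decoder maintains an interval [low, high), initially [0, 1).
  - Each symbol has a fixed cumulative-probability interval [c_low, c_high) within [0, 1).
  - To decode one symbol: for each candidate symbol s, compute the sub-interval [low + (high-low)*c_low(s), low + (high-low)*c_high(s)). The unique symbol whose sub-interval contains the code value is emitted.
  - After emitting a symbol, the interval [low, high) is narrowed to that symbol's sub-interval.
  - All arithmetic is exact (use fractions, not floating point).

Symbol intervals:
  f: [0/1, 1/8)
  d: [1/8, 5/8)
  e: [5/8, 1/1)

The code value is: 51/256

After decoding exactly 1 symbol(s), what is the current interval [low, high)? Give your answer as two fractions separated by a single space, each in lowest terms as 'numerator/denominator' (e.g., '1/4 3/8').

Step 1: interval [0/1, 1/1), width = 1/1 - 0/1 = 1/1
  'f': [0/1 + 1/1*0/1, 0/1 + 1/1*1/8) = [0/1, 1/8)
  'd': [0/1 + 1/1*1/8, 0/1 + 1/1*5/8) = [1/8, 5/8) <- contains code 51/256
  'e': [0/1 + 1/1*5/8, 0/1 + 1/1*1/1) = [5/8, 1/1)
  emit 'd', narrow to [1/8, 5/8)

Answer: 1/8 5/8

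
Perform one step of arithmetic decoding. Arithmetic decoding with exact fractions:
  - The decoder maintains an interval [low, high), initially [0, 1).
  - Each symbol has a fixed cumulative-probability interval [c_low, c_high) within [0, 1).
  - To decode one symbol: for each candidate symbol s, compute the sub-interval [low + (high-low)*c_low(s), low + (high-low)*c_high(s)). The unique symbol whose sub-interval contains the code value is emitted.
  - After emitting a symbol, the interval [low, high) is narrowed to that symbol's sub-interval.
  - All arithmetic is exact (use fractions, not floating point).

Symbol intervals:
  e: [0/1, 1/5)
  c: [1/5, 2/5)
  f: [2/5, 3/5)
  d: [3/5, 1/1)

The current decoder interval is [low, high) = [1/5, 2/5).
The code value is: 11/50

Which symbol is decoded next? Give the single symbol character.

Answer: e

Derivation:
Interval width = high − low = 2/5 − 1/5 = 1/5
Scaled code = (code − low) / width = (11/50 − 1/5) / 1/5 = 1/10
  e: [0/1, 1/5) ← scaled code falls here ✓
  c: [1/5, 2/5) 
  f: [2/5, 3/5) 
  d: [3/5, 1/1) 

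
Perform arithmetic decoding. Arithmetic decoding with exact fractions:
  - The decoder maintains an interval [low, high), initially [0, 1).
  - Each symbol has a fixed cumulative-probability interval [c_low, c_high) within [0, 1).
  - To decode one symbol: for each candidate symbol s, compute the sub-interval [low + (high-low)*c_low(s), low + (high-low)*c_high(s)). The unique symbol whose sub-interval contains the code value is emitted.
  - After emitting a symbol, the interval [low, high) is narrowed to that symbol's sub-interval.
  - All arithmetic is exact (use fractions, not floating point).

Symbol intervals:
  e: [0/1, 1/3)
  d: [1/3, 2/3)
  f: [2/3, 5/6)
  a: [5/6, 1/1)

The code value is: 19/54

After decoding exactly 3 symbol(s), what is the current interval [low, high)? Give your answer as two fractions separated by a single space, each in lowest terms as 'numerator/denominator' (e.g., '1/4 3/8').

Step 1: interval [0/1, 1/1), width = 1/1 - 0/1 = 1/1
  'e': [0/1 + 1/1*0/1, 0/1 + 1/1*1/3) = [0/1, 1/3)
  'd': [0/1 + 1/1*1/3, 0/1 + 1/1*2/3) = [1/3, 2/3) <- contains code 19/54
  'f': [0/1 + 1/1*2/3, 0/1 + 1/1*5/6) = [2/3, 5/6)
  'a': [0/1 + 1/1*5/6, 0/1 + 1/1*1/1) = [5/6, 1/1)
  emit 'd', narrow to [1/3, 2/3)
Step 2: interval [1/3, 2/3), width = 2/3 - 1/3 = 1/3
  'e': [1/3 + 1/3*0/1, 1/3 + 1/3*1/3) = [1/3, 4/9) <- contains code 19/54
  'd': [1/3 + 1/3*1/3, 1/3 + 1/3*2/3) = [4/9, 5/9)
  'f': [1/3 + 1/3*2/3, 1/3 + 1/3*5/6) = [5/9, 11/18)
  'a': [1/3 + 1/3*5/6, 1/3 + 1/3*1/1) = [11/18, 2/3)
  emit 'e', narrow to [1/3, 4/9)
Step 3: interval [1/3, 4/9), width = 4/9 - 1/3 = 1/9
  'e': [1/3 + 1/9*0/1, 1/3 + 1/9*1/3) = [1/3, 10/27) <- contains code 19/54
  'd': [1/3 + 1/9*1/3, 1/3 + 1/9*2/3) = [10/27, 11/27)
  'f': [1/3 + 1/9*2/3, 1/3 + 1/9*5/6) = [11/27, 23/54)
  'a': [1/3 + 1/9*5/6, 1/3 + 1/9*1/1) = [23/54, 4/9)
  emit 'e', narrow to [1/3, 10/27)

Answer: 1/3 10/27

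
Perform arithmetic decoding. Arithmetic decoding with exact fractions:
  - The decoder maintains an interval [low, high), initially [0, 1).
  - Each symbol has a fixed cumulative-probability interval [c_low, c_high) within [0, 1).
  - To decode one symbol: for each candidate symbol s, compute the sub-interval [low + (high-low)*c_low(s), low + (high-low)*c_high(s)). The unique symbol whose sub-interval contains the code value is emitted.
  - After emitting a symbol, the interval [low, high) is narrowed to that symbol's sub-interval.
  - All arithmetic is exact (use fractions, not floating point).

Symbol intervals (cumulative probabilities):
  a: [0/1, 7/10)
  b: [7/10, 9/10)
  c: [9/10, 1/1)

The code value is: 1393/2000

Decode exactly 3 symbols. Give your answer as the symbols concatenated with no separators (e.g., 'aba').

Step 1: interval [0/1, 1/1), width = 1/1 - 0/1 = 1/1
  'a': [0/1 + 1/1*0/1, 0/1 + 1/1*7/10) = [0/1, 7/10) <- contains code 1393/2000
  'b': [0/1 + 1/1*7/10, 0/1 + 1/1*9/10) = [7/10, 9/10)
  'c': [0/1 + 1/1*9/10, 0/1 + 1/1*1/1) = [9/10, 1/1)
  emit 'a', narrow to [0/1, 7/10)
Step 2: interval [0/1, 7/10), width = 7/10 - 0/1 = 7/10
  'a': [0/1 + 7/10*0/1, 0/1 + 7/10*7/10) = [0/1, 49/100)
  'b': [0/1 + 7/10*7/10, 0/1 + 7/10*9/10) = [49/100, 63/100)
  'c': [0/1 + 7/10*9/10, 0/1 + 7/10*1/1) = [63/100, 7/10) <- contains code 1393/2000
  emit 'c', narrow to [63/100, 7/10)
Step 3: interval [63/100, 7/10), width = 7/10 - 63/100 = 7/100
  'a': [63/100 + 7/100*0/1, 63/100 + 7/100*7/10) = [63/100, 679/1000)
  'b': [63/100 + 7/100*7/10, 63/100 + 7/100*9/10) = [679/1000, 693/1000)
  'c': [63/100 + 7/100*9/10, 63/100 + 7/100*1/1) = [693/1000, 7/10) <- contains code 1393/2000
  emit 'c', narrow to [693/1000, 7/10)

Answer: acc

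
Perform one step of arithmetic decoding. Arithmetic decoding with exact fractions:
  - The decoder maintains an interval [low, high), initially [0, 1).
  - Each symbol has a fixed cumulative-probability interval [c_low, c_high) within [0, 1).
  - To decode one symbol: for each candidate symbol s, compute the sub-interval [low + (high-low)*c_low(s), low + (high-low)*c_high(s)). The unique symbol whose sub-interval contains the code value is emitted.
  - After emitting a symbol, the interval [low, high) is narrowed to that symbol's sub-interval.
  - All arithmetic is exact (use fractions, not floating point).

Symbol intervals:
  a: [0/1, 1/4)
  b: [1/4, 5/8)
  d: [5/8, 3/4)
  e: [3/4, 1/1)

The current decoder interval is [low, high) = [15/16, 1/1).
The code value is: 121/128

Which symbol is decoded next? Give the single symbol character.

Answer: a

Derivation:
Interval width = high − low = 1/1 − 15/16 = 1/16
Scaled code = (code − low) / width = (121/128 − 15/16) / 1/16 = 1/8
  a: [0/1, 1/4) ← scaled code falls here ✓
  b: [1/4, 5/8) 
  d: [5/8, 3/4) 
  e: [3/4, 1/1) 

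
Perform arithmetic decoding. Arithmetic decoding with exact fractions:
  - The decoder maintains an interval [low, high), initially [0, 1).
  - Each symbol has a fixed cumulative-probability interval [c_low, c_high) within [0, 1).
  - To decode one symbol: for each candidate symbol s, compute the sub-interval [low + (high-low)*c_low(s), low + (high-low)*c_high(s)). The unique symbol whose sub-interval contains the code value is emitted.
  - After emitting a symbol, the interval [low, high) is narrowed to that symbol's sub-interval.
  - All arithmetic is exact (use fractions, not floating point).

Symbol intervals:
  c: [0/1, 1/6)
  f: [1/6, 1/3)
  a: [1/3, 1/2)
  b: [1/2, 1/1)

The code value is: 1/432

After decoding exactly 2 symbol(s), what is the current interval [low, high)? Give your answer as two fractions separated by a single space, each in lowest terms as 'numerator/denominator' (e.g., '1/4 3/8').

Step 1: interval [0/1, 1/1), width = 1/1 - 0/1 = 1/1
  'c': [0/1 + 1/1*0/1, 0/1 + 1/1*1/6) = [0/1, 1/6) <- contains code 1/432
  'f': [0/1 + 1/1*1/6, 0/1 + 1/1*1/3) = [1/6, 1/3)
  'a': [0/1 + 1/1*1/3, 0/1 + 1/1*1/2) = [1/3, 1/2)
  'b': [0/1 + 1/1*1/2, 0/1 + 1/1*1/1) = [1/2, 1/1)
  emit 'c', narrow to [0/1, 1/6)
Step 2: interval [0/1, 1/6), width = 1/6 - 0/1 = 1/6
  'c': [0/1 + 1/6*0/1, 0/1 + 1/6*1/6) = [0/1, 1/36) <- contains code 1/432
  'f': [0/1 + 1/6*1/6, 0/1 + 1/6*1/3) = [1/36, 1/18)
  'a': [0/1 + 1/6*1/3, 0/1 + 1/6*1/2) = [1/18, 1/12)
  'b': [0/1 + 1/6*1/2, 0/1 + 1/6*1/1) = [1/12, 1/6)
  emit 'c', narrow to [0/1, 1/36)

Answer: 0/1 1/36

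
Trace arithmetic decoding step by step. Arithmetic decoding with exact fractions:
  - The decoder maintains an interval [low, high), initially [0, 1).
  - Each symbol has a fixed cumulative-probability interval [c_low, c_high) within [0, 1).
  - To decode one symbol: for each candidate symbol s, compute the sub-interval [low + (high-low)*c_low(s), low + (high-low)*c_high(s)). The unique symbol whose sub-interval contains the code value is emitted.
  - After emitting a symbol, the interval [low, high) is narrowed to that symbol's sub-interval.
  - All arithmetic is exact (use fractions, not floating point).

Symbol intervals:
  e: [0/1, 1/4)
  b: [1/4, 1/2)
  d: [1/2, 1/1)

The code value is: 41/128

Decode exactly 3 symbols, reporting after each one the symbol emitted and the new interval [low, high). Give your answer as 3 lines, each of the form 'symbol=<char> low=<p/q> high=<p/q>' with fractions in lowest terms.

Step 1: interval [0/1, 1/1), width = 1/1 - 0/1 = 1/1
  'e': [0/1 + 1/1*0/1, 0/1 + 1/1*1/4) = [0/1, 1/4)
  'b': [0/1 + 1/1*1/4, 0/1 + 1/1*1/2) = [1/4, 1/2) <- contains code 41/128
  'd': [0/1 + 1/1*1/2, 0/1 + 1/1*1/1) = [1/2, 1/1)
  emit 'b', narrow to [1/4, 1/2)
Step 2: interval [1/4, 1/2), width = 1/2 - 1/4 = 1/4
  'e': [1/4 + 1/4*0/1, 1/4 + 1/4*1/4) = [1/4, 5/16)
  'b': [1/4 + 1/4*1/4, 1/4 + 1/4*1/2) = [5/16, 3/8) <- contains code 41/128
  'd': [1/4 + 1/4*1/2, 1/4 + 1/4*1/1) = [3/8, 1/2)
  emit 'b', narrow to [5/16, 3/8)
Step 3: interval [5/16, 3/8), width = 3/8 - 5/16 = 1/16
  'e': [5/16 + 1/16*0/1, 5/16 + 1/16*1/4) = [5/16, 21/64) <- contains code 41/128
  'b': [5/16 + 1/16*1/4, 5/16 + 1/16*1/2) = [21/64, 11/32)
  'd': [5/16 + 1/16*1/2, 5/16 + 1/16*1/1) = [11/32, 3/8)
  emit 'e', narrow to [5/16, 21/64)

Answer: symbol=b low=1/4 high=1/2
symbol=b low=5/16 high=3/8
symbol=e low=5/16 high=21/64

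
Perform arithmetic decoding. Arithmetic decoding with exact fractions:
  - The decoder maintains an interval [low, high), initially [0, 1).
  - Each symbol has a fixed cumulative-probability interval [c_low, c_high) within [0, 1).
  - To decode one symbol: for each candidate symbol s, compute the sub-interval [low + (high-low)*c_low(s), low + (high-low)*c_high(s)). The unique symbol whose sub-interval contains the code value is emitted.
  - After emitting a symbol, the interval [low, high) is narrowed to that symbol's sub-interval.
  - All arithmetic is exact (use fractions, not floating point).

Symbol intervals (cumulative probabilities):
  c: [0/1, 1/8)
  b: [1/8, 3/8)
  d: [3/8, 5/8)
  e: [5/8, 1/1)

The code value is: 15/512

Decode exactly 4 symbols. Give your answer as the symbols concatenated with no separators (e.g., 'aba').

Step 1: interval [0/1, 1/1), width = 1/1 - 0/1 = 1/1
  'c': [0/1 + 1/1*0/1, 0/1 + 1/1*1/8) = [0/1, 1/8) <- contains code 15/512
  'b': [0/1 + 1/1*1/8, 0/1 + 1/1*3/8) = [1/8, 3/8)
  'd': [0/1 + 1/1*3/8, 0/1 + 1/1*5/8) = [3/8, 5/8)
  'e': [0/1 + 1/1*5/8, 0/1 + 1/1*1/1) = [5/8, 1/1)
  emit 'c', narrow to [0/1, 1/8)
Step 2: interval [0/1, 1/8), width = 1/8 - 0/1 = 1/8
  'c': [0/1 + 1/8*0/1, 0/1 + 1/8*1/8) = [0/1, 1/64)
  'b': [0/1 + 1/8*1/8, 0/1 + 1/8*3/8) = [1/64, 3/64) <- contains code 15/512
  'd': [0/1 + 1/8*3/8, 0/1 + 1/8*5/8) = [3/64, 5/64)
  'e': [0/1 + 1/8*5/8, 0/1 + 1/8*1/1) = [5/64, 1/8)
  emit 'b', narrow to [1/64, 3/64)
Step 3: interval [1/64, 3/64), width = 3/64 - 1/64 = 1/32
  'c': [1/64 + 1/32*0/1, 1/64 + 1/32*1/8) = [1/64, 5/256)
  'b': [1/64 + 1/32*1/8, 1/64 + 1/32*3/8) = [5/256, 7/256)
  'd': [1/64 + 1/32*3/8, 1/64 + 1/32*5/8) = [7/256, 9/256) <- contains code 15/512
  'e': [1/64 + 1/32*5/8, 1/64 + 1/32*1/1) = [9/256, 3/64)
  emit 'd', narrow to [7/256, 9/256)
Step 4: interval [7/256, 9/256), width = 9/256 - 7/256 = 1/128
  'c': [7/256 + 1/128*0/1, 7/256 + 1/128*1/8) = [7/256, 29/1024)
  'b': [7/256 + 1/128*1/8, 7/256 + 1/128*3/8) = [29/1024, 31/1024) <- contains code 15/512
  'd': [7/256 + 1/128*3/8, 7/256 + 1/128*5/8) = [31/1024, 33/1024)
  'e': [7/256 + 1/128*5/8, 7/256 + 1/128*1/1) = [33/1024, 9/256)
  emit 'b', narrow to [29/1024, 31/1024)

Answer: cbdb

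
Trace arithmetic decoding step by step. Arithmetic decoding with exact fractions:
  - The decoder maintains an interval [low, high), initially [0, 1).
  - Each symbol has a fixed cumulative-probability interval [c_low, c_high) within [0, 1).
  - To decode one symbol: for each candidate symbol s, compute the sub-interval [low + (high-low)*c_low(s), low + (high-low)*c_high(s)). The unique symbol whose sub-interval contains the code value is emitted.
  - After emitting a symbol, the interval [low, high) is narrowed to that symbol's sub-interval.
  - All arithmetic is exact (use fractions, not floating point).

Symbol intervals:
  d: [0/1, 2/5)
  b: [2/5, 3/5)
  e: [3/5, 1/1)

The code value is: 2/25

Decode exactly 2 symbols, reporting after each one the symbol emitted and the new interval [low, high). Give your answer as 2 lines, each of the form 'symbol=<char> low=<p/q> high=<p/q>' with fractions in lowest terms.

Answer: symbol=d low=0/1 high=2/5
symbol=d low=0/1 high=4/25

Derivation:
Step 1: interval [0/1, 1/1), width = 1/1 - 0/1 = 1/1
  'd': [0/1 + 1/1*0/1, 0/1 + 1/1*2/5) = [0/1, 2/5) <- contains code 2/25
  'b': [0/1 + 1/1*2/5, 0/1 + 1/1*3/5) = [2/5, 3/5)
  'e': [0/1 + 1/1*3/5, 0/1 + 1/1*1/1) = [3/5, 1/1)
  emit 'd', narrow to [0/1, 2/5)
Step 2: interval [0/1, 2/5), width = 2/5 - 0/1 = 2/5
  'd': [0/1 + 2/5*0/1, 0/1 + 2/5*2/5) = [0/1, 4/25) <- contains code 2/25
  'b': [0/1 + 2/5*2/5, 0/1 + 2/5*3/5) = [4/25, 6/25)
  'e': [0/1 + 2/5*3/5, 0/1 + 2/5*1/1) = [6/25, 2/5)
  emit 'd', narrow to [0/1, 4/25)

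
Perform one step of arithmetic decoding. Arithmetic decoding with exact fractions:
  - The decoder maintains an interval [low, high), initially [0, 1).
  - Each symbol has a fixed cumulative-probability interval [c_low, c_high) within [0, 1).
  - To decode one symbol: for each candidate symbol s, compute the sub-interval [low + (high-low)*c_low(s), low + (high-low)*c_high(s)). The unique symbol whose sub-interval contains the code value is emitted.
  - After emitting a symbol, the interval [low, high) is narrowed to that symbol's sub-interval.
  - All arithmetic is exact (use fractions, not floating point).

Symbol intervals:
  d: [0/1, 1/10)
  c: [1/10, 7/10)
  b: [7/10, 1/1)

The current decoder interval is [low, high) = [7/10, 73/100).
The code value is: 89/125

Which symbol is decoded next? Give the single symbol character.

Interval width = high − low = 73/100 − 7/10 = 3/100
Scaled code = (code − low) / width = (89/125 − 7/10) / 3/100 = 2/5
  d: [0/1, 1/10) 
  c: [1/10, 7/10) ← scaled code falls here ✓
  b: [7/10, 1/1) 

Answer: c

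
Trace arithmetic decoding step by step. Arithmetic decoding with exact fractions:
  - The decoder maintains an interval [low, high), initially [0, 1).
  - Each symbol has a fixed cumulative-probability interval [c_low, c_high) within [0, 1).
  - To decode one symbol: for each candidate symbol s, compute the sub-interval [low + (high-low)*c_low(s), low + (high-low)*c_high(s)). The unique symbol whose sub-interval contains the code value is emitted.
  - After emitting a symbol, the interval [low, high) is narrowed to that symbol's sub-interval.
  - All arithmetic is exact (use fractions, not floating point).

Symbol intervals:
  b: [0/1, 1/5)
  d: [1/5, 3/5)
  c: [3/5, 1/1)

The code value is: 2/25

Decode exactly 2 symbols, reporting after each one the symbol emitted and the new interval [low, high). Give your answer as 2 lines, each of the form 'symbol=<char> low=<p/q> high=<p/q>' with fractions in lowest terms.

Step 1: interval [0/1, 1/1), width = 1/1 - 0/1 = 1/1
  'b': [0/1 + 1/1*0/1, 0/1 + 1/1*1/5) = [0/1, 1/5) <- contains code 2/25
  'd': [0/1 + 1/1*1/5, 0/1 + 1/1*3/5) = [1/5, 3/5)
  'c': [0/1 + 1/1*3/5, 0/1 + 1/1*1/1) = [3/5, 1/1)
  emit 'b', narrow to [0/1, 1/5)
Step 2: interval [0/1, 1/5), width = 1/5 - 0/1 = 1/5
  'b': [0/1 + 1/5*0/1, 0/1 + 1/5*1/5) = [0/1, 1/25)
  'd': [0/1 + 1/5*1/5, 0/1 + 1/5*3/5) = [1/25, 3/25) <- contains code 2/25
  'c': [0/1 + 1/5*3/5, 0/1 + 1/5*1/1) = [3/25, 1/5)
  emit 'd', narrow to [1/25, 3/25)

Answer: symbol=b low=0/1 high=1/5
symbol=d low=1/25 high=3/25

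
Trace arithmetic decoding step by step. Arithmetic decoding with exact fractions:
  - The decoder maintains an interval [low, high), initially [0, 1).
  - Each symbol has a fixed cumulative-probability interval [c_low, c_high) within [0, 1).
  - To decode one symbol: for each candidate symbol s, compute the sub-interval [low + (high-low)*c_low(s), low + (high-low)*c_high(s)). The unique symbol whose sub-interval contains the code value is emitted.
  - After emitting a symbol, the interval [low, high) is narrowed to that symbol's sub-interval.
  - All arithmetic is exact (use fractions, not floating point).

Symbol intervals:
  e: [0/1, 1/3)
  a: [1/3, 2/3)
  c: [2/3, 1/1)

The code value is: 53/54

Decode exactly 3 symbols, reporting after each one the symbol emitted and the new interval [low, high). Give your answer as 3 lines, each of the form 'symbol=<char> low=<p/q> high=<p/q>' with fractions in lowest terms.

Answer: symbol=c low=2/3 high=1/1
symbol=c low=8/9 high=1/1
symbol=c low=26/27 high=1/1

Derivation:
Step 1: interval [0/1, 1/1), width = 1/1 - 0/1 = 1/1
  'e': [0/1 + 1/1*0/1, 0/1 + 1/1*1/3) = [0/1, 1/3)
  'a': [0/1 + 1/1*1/3, 0/1 + 1/1*2/3) = [1/3, 2/3)
  'c': [0/1 + 1/1*2/3, 0/1 + 1/1*1/1) = [2/3, 1/1) <- contains code 53/54
  emit 'c', narrow to [2/3, 1/1)
Step 2: interval [2/3, 1/1), width = 1/1 - 2/3 = 1/3
  'e': [2/3 + 1/3*0/1, 2/3 + 1/3*1/3) = [2/3, 7/9)
  'a': [2/3 + 1/3*1/3, 2/3 + 1/3*2/3) = [7/9, 8/9)
  'c': [2/3 + 1/3*2/3, 2/3 + 1/3*1/1) = [8/9, 1/1) <- contains code 53/54
  emit 'c', narrow to [8/9, 1/1)
Step 3: interval [8/9, 1/1), width = 1/1 - 8/9 = 1/9
  'e': [8/9 + 1/9*0/1, 8/9 + 1/9*1/3) = [8/9, 25/27)
  'a': [8/9 + 1/9*1/3, 8/9 + 1/9*2/3) = [25/27, 26/27)
  'c': [8/9 + 1/9*2/3, 8/9 + 1/9*1/1) = [26/27, 1/1) <- contains code 53/54
  emit 'c', narrow to [26/27, 1/1)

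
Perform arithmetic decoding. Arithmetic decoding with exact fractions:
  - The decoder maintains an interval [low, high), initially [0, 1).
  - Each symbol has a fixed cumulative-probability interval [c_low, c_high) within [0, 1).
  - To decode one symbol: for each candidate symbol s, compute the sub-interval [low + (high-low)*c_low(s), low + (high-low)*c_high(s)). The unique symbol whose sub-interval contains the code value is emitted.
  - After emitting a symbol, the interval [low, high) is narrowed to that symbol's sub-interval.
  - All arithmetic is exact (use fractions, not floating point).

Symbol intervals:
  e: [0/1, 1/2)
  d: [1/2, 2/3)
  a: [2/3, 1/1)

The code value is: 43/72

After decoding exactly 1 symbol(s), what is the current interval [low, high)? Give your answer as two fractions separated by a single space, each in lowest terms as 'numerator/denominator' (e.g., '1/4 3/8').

Answer: 1/2 2/3

Derivation:
Step 1: interval [0/1, 1/1), width = 1/1 - 0/1 = 1/1
  'e': [0/1 + 1/1*0/1, 0/1 + 1/1*1/2) = [0/1, 1/2)
  'd': [0/1 + 1/1*1/2, 0/1 + 1/1*2/3) = [1/2, 2/3) <- contains code 43/72
  'a': [0/1 + 1/1*2/3, 0/1 + 1/1*1/1) = [2/3, 1/1)
  emit 'd', narrow to [1/2, 2/3)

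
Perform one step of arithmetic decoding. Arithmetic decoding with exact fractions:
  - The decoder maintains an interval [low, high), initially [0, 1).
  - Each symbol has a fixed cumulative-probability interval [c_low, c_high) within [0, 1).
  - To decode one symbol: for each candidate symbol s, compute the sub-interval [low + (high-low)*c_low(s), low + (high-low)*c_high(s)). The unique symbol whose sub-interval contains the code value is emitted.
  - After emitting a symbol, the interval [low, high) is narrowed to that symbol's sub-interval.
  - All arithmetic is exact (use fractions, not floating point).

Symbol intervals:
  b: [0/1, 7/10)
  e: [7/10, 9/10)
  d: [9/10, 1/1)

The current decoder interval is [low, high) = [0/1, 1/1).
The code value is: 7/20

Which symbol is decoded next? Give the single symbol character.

Interval width = high − low = 1/1 − 0/1 = 1/1
Scaled code = (code − low) / width = (7/20 − 0/1) / 1/1 = 7/20
  b: [0/1, 7/10) ← scaled code falls here ✓
  e: [7/10, 9/10) 
  d: [9/10, 1/1) 

Answer: b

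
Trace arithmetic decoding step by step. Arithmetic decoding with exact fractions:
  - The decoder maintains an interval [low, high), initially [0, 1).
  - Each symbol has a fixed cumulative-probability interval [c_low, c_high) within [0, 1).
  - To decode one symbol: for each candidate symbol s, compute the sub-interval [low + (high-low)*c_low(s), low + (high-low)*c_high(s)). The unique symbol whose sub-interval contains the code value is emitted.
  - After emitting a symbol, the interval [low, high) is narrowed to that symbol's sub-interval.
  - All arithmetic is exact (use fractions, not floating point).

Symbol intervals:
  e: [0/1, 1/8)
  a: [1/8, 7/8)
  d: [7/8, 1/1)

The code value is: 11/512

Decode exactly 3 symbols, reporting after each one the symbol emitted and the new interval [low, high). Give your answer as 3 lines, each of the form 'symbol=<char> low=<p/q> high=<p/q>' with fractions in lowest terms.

Answer: symbol=e low=0/1 high=1/8
symbol=a low=1/64 high=7/64
symbol=e low=1/64 high=7/256

Derivation:
Step 1: interval [0/1, 1/1), width = 1/1 - 0/1 = 1/1
  'e': [0/1 + 1/1*0/1, 0/1 + 1/1*1/8) = [0/1, 1/8) <- contains code 11/512
  'a': [0/1 + 1/1*1/8, 0/1 + 1/1*7/8) = [1/8, 7/8)
  'd': [0/1 + 1/1*7/8, 0/1 + 1/1*1/1) = [7/8, 1/1)
  emit 'e', narrow to [0/1, 1/8)
Step 2: interval [0/1, 1/8), width = 1/8 - 0/1 = 1/8
  'e': [0/1 + 1/8*0/1, 0/1 + 1/8*1/8) = [0/1, 1/64)
  'a': [0/1 + 1/8*1/8, 0/1 + 1/8*7/8) = [1/64, 7/64) <- contains code 11/512
  'd': [0/1 + 1/8*7/8, 0/1 + 1/8*1/1) = [7/64, 1/8)
  emit 'a', narrow to [1/64, 7/64)
Step 3: interval [1/64, 7/64), width = 7/64 - 1/64 = 3/32
  'e': [1/64 + 3/32*0/1, 1/64 + 3/32*1/8) = [1/64, 7/256) <- contains code 11/512
  'a': [1/64 + 3/32*1/8, 1/64 + 3/32*7/8) = [7/256, 25/256)
  'd': [1/64 + 3/32*7/8, 1/64 + 3/32*1/1) = [25/256, 7/64)
  emit 'e', narrow to [1/64, 7/256)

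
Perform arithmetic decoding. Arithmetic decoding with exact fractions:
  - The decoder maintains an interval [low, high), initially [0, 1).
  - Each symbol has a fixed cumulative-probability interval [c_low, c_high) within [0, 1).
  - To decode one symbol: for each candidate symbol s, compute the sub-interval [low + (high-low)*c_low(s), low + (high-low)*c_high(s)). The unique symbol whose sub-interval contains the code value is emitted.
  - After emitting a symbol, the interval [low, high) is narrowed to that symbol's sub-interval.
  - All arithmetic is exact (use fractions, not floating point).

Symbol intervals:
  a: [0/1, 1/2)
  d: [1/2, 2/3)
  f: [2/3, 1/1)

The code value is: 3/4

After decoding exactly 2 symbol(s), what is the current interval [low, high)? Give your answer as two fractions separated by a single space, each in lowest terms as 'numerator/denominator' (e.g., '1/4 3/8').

Step 1: interval [0/1, 1/1), width = 1/1 - 0/1 = 1/1
  'a': [0/1 + 1/1*0/1, 0/1 + 1/1*1/2) = [0/1, 1/2)
  'd': [0/1 + 1/1*1/2, 0/1 + 1/1*2/3) = [1/2, 2/3)
  'f': [0/1 + 1/1*2/3, 0/1 + 1/1*1/1) = [2/3, 1/1) <- contains code 3/4
  emit 'f', narrow to [2/3, 1/1)
Step 2: interval [2/3, 1/1), width = 1/1 - 2/3 = 1/3
  'a': [2/3 + 1/3*0/1, 2/3 + 1/3*1/2) = [2/3, 5/6) <- contains code 3/4
  'd': [2/3 + 1/3*1/2, 2/3 + 1/3*2/3) = [5/6, 8/9)
  'f': [2/3 + 1/3*2/3, 2/3 + 1/3*1/1) = [8/9, 1/1)
  emit 'a', narrow to [2/3, 5/6)

Answer: 2/3 5/6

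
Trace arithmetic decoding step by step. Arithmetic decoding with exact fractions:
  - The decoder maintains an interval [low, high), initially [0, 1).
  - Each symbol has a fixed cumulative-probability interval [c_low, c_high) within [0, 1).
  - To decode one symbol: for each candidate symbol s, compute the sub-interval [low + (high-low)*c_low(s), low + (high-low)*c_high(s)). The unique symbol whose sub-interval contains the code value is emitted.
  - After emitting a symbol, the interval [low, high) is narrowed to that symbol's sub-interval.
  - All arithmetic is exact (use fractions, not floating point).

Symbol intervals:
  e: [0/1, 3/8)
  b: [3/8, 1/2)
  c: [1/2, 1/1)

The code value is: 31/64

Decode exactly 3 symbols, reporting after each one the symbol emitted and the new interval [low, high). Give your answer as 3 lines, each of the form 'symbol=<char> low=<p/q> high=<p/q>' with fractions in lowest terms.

Answer: symbol=b low=3/8 high=1/2
symbol=c low=7/16 high=1/2
symbol=c low=15/32 high=1/2

Derivation:
Step 1: interval [0/1, 1/1), width = 1/1 - 0/1 = 1/1
  'e': [0/1 + 1/1*0/1, 0/1 + 1/1*3/8) = [0/1, 3/8)
  'b': [0/1 + 1/1*3/8, 0/1 + 1/1*1/2) = [3/8, 1/2) <- contains code 31/64
  'c': [0/1 + 1/1*1/2, 0/1 + 1/1*1/1) = [1/2, 1/1)
  emit 'b', narrow to [3/8, 1/2)
Step 2: interval [3/8, 1/2), width = 1/2 - 3/8 = 1/8
  'e': [3/8 + 1/8*0/1, 3/8 + 1/8*3/8) = [3/8, 27/64)
  'b': [3/8 + 1/8*3/8, 3/8 + 1/8*1/2) = [27/64, 7/16)
  'c': [3/8 + 1/8*1/2, 3/8 + 1/8*1/1) = [7/16, 1/2) <- contains code 31/64
  emit 'c', narrow to [7/16, 1/2)
Step 3: interval [7/16, 1/2), width = 1/2 - 7/16 = 1/16
  'e': [7/16 + 1/16*0/1, 7/16 + 1/16*3/8) = [7/16, 59/128)
  'b': [7/16 + 1/16*3/8, 7/16 + 1/16*1/2) = [59/128, 15/32)
  'c': [7/16 + 1/16*1/2, 7/16 + 1/16*1/1) = [15/32, 1/2) <- contains code 31/64
  emit 'c', narrow to [15/32, 1/2)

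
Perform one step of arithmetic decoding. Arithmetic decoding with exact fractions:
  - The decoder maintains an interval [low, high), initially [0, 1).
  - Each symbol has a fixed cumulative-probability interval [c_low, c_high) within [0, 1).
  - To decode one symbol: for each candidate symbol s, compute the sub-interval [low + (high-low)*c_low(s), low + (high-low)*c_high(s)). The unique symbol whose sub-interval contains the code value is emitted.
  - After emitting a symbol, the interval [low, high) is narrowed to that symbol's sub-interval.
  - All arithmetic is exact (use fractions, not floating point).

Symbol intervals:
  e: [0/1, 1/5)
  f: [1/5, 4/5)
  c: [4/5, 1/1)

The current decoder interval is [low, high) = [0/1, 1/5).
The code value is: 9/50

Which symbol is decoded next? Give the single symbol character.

Interval width = high − low = 1/5 − 0/1 = 1/5
Scaled code = (code − low) / width = (9/50 − 0/1) / 1/5 = 9/10
  e: [0/1, 1/5) 
  f: [1/5, 4/5) 
  c: [4/5, 1/1) ← scaled code falls here ✓

Answer: c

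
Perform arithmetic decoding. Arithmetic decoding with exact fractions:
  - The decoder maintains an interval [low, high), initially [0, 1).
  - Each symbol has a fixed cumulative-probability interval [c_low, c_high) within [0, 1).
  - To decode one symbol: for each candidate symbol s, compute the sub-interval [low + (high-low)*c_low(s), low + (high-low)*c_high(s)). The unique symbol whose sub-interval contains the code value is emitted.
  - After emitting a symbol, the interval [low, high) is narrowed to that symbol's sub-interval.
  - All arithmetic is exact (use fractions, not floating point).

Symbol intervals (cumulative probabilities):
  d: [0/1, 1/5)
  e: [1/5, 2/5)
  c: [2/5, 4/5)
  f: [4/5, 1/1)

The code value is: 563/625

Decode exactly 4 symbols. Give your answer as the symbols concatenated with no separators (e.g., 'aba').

Answer: fcee

Derivation:
Step 1: interval [0/1, 1/1), width = 1/1 - 0/1 = 1/1
  'd': [0/1 + 1/1*0/1, 0/1 + 1/1*1/5) = [0/1, 1/5)
  'e': [0/1 + 1/1*1/5, 0/1 + 1/1*2/5) = [1/5, 2/5)
  'c': [0/1 + 1/1*2/5, 0/1 + 1/1*4/5) = [2/5, 4/5)
  'f': [0/1 + 1/1*4/5, 0/1 + 1/1*1/1) = [4/5, 1/1) <- contains code 563/625
  emit 'f', narrow to [4/5, 1/1)
Step 2: interval [4/5, 1/1), width = 1/1 - 4/5 = 1/5
  'd': [4/5 + 1/5*0/1, 4/5 + 1/5*1/5) = [4/5, 21/25)
  'e': [4/5 + 1/5*1/5, 4/5 + 1/5*2/5) = [21/25, 22/25)
  'c': [4/5 + 1/5*2/5, 4/5 + 1/5*4/5) = [22/25, 24/25) <- contains code 563/625
  'f': [4/5 + 1/5*4/5, 4/5 + 1/5*1/1) = [24/25, 1/1)
  emit 'c', narrow to [22/25, 24/25)
Step 3: interval [22/25, 24/25), width = 24/25 - 22/25 = 2/25
  'd': [22/25 + 2/25*0/1, 22/25 + 2/25*1/5) = [22/25, 112/125)
  'e': [22/25 + 2/25*1/5, 22/25 + 2/25*2/5) = [112/125, 114/125) <- contains code 563/625
  'c': [22/25 + 2/25*2/5, 22/25 + 2/25*4/5) = [114/125, 118/125)
  'f': [22/25 + 2/25*4/5, 22/25 + 2/25*1/1) = [118/125, 24/25)
  emit 'e', narrow to [112/125, 114/125)
Step 4: interval [112/125, 114/125), width = 114/125 - 112/125 = 2/125
  'd': [112/125 + 2/125*0/1, 112/125 + 2/125*1/5) = [112/125, 562/625)
  'e': [112/125 + 2/125*1/5, 112/125 + 2/125*2/5) = [562/625, 564/625) <- contains code 563/625
  'c': [112/125 + 2/125*2/5, 112/125 + 2/125*4/5) = [564/625, 568/625)
  'f': [112/125 + 2/125*4/5, 112/125 + 2/125*1/1) = [568/625, 114/125)
  emit 'e', narrow to [562/625, 564/625)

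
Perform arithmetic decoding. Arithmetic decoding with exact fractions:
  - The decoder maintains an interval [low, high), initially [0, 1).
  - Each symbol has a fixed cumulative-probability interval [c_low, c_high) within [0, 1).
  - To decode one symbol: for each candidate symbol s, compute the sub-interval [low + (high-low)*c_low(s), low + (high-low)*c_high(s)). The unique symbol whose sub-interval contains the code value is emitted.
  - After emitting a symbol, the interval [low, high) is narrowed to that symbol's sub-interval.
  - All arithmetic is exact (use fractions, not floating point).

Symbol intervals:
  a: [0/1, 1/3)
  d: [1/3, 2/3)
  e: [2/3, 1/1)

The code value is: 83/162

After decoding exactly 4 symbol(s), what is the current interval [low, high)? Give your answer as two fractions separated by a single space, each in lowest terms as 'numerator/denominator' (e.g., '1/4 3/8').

Step 1: interval [0/1, 1/1), width = 1/1 - 0/1 = 1/1
  'a': [0/1 + 1/1*0/1, 0/1 + 1/1*1/3) = [0/1, 1/3)
  'd': [0/1 + 1/1*1/3, 0/1 + 1/1*2/3) = [1/3, 2/3) <- contains code 83/162
  'e': [0/1 + 1/1*2/3, 0/1 + 1/1*1/1) = [2/3, 1/1)
  emit 'd', narrow to [1/3, 2/3)
Step 2: interval [1/3, 2/3), width = 2/3 - 1/3 = 1/3
  'a': [1/3 + 1/3*0/1, 1/3 + 1/3*1/3) = [1/3, 4/9)
  'd': [1/3 + 1/3*1/3, 1/3 + 1/3*2/3) = [4/9, 5/9) <- contains code 83/162
  'e': [1/3 + 1/3*2/3, 1/3 + 1/3*1/1) = [5/9, 2/3)
  emit 'd', narrow to [4/9, 5/9)
Step 3: interval [4/9, 5/9), width = 5/9 - 4/9 = 1/9
  'a': [4/9 + 1/9*0/1, 4/9 + 1/9*1/3) = [4/9, 13/27)
  'd': [4/9 + 1/9*1/3, 4/9 + 1/9*2/3) = [13/27, 14/27) <- contains code 83/162
  'e': [4/9 + 1/9*2/3, 4/9 + 1/9*1/1) = [14/27, 5/9)
  emit 'd', narrow to [13/27, 14/27)
Step 4: interval [13/27, 14/27), width = 14/27 - 13/27 = 1/27
  'a': [13/27 + 1/27*0/1, 13/27 + 1/27*1/3) = [13/27, 40/81)
  'd': [13/27 + 1/27*1/3, 13/27 + 1/27*2/3) = [40/81, 41/81)
  'e': [13/27 + 1/27*2/3, 13/27 + 1/27*1/1) = [41/81, 14/27) <- contains code 83/162
  emit 'e', narrow to [41/81, 14/27)

Answer: 41/81 14/27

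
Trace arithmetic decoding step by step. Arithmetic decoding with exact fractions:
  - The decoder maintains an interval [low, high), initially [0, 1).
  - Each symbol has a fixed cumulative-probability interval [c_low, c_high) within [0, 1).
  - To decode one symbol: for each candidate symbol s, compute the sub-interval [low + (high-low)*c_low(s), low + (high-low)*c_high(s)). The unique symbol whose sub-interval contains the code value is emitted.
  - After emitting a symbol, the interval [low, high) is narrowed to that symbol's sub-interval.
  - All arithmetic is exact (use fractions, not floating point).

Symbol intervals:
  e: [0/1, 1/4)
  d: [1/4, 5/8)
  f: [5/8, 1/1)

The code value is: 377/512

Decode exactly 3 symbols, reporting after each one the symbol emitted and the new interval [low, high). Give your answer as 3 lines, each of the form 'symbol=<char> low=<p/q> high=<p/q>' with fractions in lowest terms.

Answer: symbol=f low=5/8 high=1/1
symbol=d low=23/32 high=55/64
symbol=e low=23/32 high=193/256

Derivation:
Step 1: interval [0/1, 1/1), width = 1/1 - 0/1 = 1/1
  'e': [0/1 + 1/1*0/1, 0/1 + 1/1*1/4) = [0/1, 1/4)
  'd': [0/1 + 1/1*1/4, 0/1 + 1/1*5/8) = [1/4, 5/8)
  'f': [0/1 + 1/1*5/8, 0/1 + 1/1*1/1) = [5/8, 1/1) <- contains code 377/512
  emit 'f', narrow to [5/8, 1/1)
Step 2: interval [5/8, 1/1), width = 1/1 - 5/8 = 3/8
  'e': [5/8 + 3/8*0/1, 5/8 + 3/8*1/4) = [5/8, 23/32)
  'd': [5/8 + 3/8*1/4, 5/8 + 3/8*5/8) = [23/32, 55/64) <- contains code 377/512
  'f': [5/8 + 3/8*5/8, 5/8 + 3/8*1/1) = [55/64, 1/1)
  emit 'd', narrow to [23/32, 55/64)
Step 3: interval [23/32, 55/64), width = 55/64 - 23/32 = 9/64
  'e': [23/32 + 9/64*0/1, 23/32 + 9/64*1/4) = [23/32, 193/256) <- contains code 377/512
  'd': [23/32 + 9/64*1/4, 23/32 + 9/64*5/8) = [193/256, 413/512)
  'f': [23/32 + 9/64*5/8, 23/32 + 9/64*1/1) = [413/512, 55/64)
  emit 'e', narrow to [23/32, 193/256)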